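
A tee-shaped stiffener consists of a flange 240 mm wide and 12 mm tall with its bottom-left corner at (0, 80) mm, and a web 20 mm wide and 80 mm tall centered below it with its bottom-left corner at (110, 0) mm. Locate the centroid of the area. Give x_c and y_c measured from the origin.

x_c = 120.00 mm, y_c = 69.57 mm

web: A = 20 × 80 = 1600.00, centroid at (120.00, 40.00).
flange: A = 240 × 12 = 2880.00, centroid at (120.00, 86.00).
ΣA = 4480.00 mm²
ΣAx_c = (1600.00)(120.00) + (2880.00)(120.00) = 537600.00 mm³
ΣAy_c = (1600.00)(40.00) + (2880.00)(86.00) = 311680.00 mm³
x_c = 537600.00 / 4480.00 = 120.00 mm
y_c = 311680.00 / 4480.00 = 69.57 mm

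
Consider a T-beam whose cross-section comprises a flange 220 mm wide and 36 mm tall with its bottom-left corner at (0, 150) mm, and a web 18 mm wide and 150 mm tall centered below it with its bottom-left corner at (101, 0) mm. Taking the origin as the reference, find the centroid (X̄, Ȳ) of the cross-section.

web: A = 18 × 150 = 2700.00, centroid at (110.00, 75.00).
flange: A = 220 × 36 = 7920.00, centroid at (110.00, 168.00).
ΣA = 10620.00 mm²
ΣAX̄ = (2700.00)(110.00) + (7920.00)(110.00) = 1168200.00 mm³
ΣAȲ = (2700.00)(75.00) + (7920.00)(168.00) = 1533060.00 mm³
X̄ = 1168200.00 / 10620.00 = 110.00 mm
Ȳ = 1533060.00 / 10620.00 = 144.36 mm

X̄ = 110.00 mm, Ȳ = 144.36 mm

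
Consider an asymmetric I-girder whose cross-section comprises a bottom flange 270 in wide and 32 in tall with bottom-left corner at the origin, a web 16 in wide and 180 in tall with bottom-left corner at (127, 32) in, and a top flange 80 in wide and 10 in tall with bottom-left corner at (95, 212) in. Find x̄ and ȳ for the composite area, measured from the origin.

Part | A | x̄ᵢ | ȳᵢ | A·x̄ᵢ | A·ȳᵢ
bottom flange | 8640.00 | 135.00 | 16.00 | 1166400.00 | 138240.00
web | 2880.00 | 135.00 | 122.00 | 388800.00 | 351360.00
top flange | 800.00 | 135.00 | 217.00 | 108000.00 | 173600.00
Σ | 12320.00 |  |  | 1663200.00 | 663200.00
x̄ = 1663200.00 / 12320.00 = 135.00 in
ȳ = 663200.00 / 12320.00 = 53.83 in

x̄ = 135.00 in, ȳ = 53.83 in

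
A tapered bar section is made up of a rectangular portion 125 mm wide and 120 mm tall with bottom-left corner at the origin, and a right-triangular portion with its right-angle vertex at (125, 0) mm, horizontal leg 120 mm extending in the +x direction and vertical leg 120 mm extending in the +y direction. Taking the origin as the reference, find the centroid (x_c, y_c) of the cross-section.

Part | A | x̄ᵢ | ȳᵢ | A·x̄ᵢ | A·ȳᵢ
rectangular portion | 15000.00 | 62.50 | 60.00 | 937500.00 | 900000.00
triangular portion | 7200.00 | 165.00 | 40.00 | 1188000.00 | 288000.00
Σ | 22200.00 |  |  | 2125500.00 | 1188000.00
x_c = 2125500.00 / 22200.00 = 95.74 mm
y_c = 1188000.00 / 22200.00 = 53.51 mm

x_c = 95.74 mm, y_c = 53.51 mm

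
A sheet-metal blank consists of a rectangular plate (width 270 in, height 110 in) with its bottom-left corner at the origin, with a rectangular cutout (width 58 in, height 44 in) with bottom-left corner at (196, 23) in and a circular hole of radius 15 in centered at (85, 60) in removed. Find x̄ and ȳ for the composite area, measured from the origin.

x̄ = 127.65 in, ȳ = 55.83 in

plate: A = 270 × 110 = 29700.00, centroid at (135.00, 55.00).
hole 1: A = −(58 × 44) = -2552.00, centroid at (225.00, 45.00).
hole 2: A = −π·15² = -706.86, centroid at (85.00, 60.00).
ΣA = 26441.14 in², ΣAx̄ = 3375217.04 in³, ΣAȳ = 1476248.50 in³.
x̄ = 3375217.04/26441.14 = 127.65 in; ȳ = 1476248.50/26441.14 = 55.83 in.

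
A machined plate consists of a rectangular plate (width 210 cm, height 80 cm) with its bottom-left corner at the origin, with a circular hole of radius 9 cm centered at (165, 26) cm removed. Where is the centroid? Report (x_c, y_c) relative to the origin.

x_c = 104.08 cm, y_c = 40.22 cm

Part | A | x̄ᵢ | ȳᵢ | A·x̄ᵢ | A·ȳᵢ
plate | 16800.00 | 105.00 | 40.00 | 1764000.00 | 672000.00
hole | -254.47 | 165.00 | 26.00 | -41987.39 | -6616.19
Σ | 16545.53 |  |  | 1722012.61 | 665383.81
x_c = 1722012.61 / 16545.53 = 104.08 cm
y_c = 665383.81 / 16545.53 = 40.22 cm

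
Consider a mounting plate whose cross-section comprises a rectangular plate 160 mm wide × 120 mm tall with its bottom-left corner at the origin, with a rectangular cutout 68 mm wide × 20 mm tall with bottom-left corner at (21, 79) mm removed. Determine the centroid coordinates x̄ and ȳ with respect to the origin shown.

Part | A | x̄ᵢ | ȳᵢ | A·x̄ᵢ | A·ȳᵢ
plate | 19200.00 | 80.00 | 60.00 | 1536000.00 | 1152000.00
hole | -1360.00 | 55.00 | 89.00 | -74800.00 | -121040.00
Σ | 17840.00 |  |  | 1461200.00 | 1030960.00
x̄ = 1461200.00 / 17840.00 = 81.91 mm
ȳ = 1030960.00 / 17840.00 = 57.79 mm

x̄ = 81.91 mm, ȳ = 57.79 mm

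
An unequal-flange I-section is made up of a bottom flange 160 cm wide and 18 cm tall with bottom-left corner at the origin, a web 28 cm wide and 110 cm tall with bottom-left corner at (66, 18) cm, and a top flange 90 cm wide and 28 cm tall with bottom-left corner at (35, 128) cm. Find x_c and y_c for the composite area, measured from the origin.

bottom flange: A = 160 × 18 = 2880.00, centroid at (80.00, 9.00).
web: A = 28 × 110 = 3080.00, centroid at (80.00, 73.00).
top flange: A = 90 × 28 = 2520.00, centroid at (80.00, 142.00).
ΣA = 8480.00 cm², ΣAx_c = 678400.00 cm³, ΣAy_c = 608600.00 cm³.
x_c = 678400.00/8480.00 = 80.00 cm; y_c = 608600.00/8480.00 = 71.77 cm.

x_c = 80.00 cm, y_c = 71.77 cm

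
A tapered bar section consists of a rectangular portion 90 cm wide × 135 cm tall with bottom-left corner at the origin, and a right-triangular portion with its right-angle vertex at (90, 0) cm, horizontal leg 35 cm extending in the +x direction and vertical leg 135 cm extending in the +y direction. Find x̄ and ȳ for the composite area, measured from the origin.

x̄ = 54.22 cm, ȳ = 63.84 cm

rectangular portion: A = 90 × 135 = 12150.00, centroid at (45.00, 67.50).
triangular portion: A = ½·35·135 = 2362.50, centroid at (101.67, 45.00).
ΣA = 14512.50 cm², ΣAx̄ = 786937.50 cm³, ΣAȳ = 926437.50 cm³.
x̄ = 786937.50/14512.50 = 54.22 cm; ȳ = 926437.50/14512.50 = 63.84 cm.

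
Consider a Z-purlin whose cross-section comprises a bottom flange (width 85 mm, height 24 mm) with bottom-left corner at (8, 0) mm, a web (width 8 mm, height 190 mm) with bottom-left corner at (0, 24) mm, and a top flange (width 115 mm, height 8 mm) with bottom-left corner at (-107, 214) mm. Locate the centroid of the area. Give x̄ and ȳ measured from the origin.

x̄ = 14.19 mm, ȳ = 90.61 mm

Part | A | x̄ᵢ | ȳᵢ | A·x̄ᵢ | A·ȳᵢ
bottom flange | 2040.00 | 50.50 | 12.00 | 103020.00 | 24480.00
web | 1520.00 | 4.00 | 119.00 | 6080.00 | 180880.00
top flange | 920.00 | -49.50 | 218.00 | -45540.00 | 200560.00
Σ | 4480.00 |  |  | 63560.00 | 405920.00
x̄ = 63560.00 / 4480.00 = 14.19 mm
ȳ = 405920.00 / 4480.00 = 90.61 mm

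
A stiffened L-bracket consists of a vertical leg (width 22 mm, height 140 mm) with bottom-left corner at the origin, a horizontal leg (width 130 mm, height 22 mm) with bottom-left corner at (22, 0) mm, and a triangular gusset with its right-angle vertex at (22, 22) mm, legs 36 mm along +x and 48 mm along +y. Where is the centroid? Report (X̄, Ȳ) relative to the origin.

vertical leg: A = 22 × 140 = 3080.00, centroid at (11.00, 70.00).
horizontal leg: A = 130 × 22 = 2860.00, centroid at (87.00, 11.00).
gusset: A = ½·36·48 = 864.00, centroid at (34.00, 38.00).
ΣA = 6804.00 mm²
ΣAX̄ = (3080.00)(11.00) + (2860.00)(87.00) + (864.00)(34.00) = 312076.00 mm³
ΣAȲ = (3080.00)(70.00) + (2860.00)(11.00) + (864.00)(38.00) = 279892.00 mm³
X̄ = 312076.00 / 6804.00 = 45.87 mm
Ȳ = 279892.00 / 6804.00 = 41.14 mm

X̄ = 45.87 mm, Ȳ = 41.14 mm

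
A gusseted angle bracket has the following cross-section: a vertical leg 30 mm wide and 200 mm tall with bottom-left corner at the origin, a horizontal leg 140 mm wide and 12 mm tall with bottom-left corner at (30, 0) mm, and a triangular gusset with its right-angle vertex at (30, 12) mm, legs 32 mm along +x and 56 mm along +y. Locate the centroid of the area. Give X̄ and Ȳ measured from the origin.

X̄ = 34.33 mm, Ȳ = 74.34 mm

vertical leg: A = 30 × 200 = 6000.00, centroid at (15.00, 100.00).
horizontal leg: A = 140 × 12 = 1680.00, centroid at (100.00, 6.00).
gusset: A = ½·32·56 = 896.00, centroid at (40.67, 30.67).
ΣA = 8576.00 mm², ΣAX̄ = 294437.33 mm³, ΣAȲ = 637557.33 mm³.
X̄ = 294437.33/8576.00 = 34.33 mm; Ȳ = 637557.33/8576.00 = 74.34 mm.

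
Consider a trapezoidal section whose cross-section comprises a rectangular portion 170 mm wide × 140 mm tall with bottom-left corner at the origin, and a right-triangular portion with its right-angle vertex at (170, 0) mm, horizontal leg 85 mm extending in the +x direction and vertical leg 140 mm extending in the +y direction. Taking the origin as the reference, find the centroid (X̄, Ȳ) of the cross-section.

rectangular portion: A = 170 × 140 = 23800.00, centroid at (85.00, 70.00).
triangular portion: A = ½·85·140 = 5950.00, centroid at (198.33, 46.67).
ΣA = 29750.00 mm²
ΣAX̄ = (23800.00)(85.00) + (5950.00)(198.33) = 3203083.33 mm³
ΣAȲ = (23800.00)(70.00) + (5950.00)(46.67) = 1943666.67 mm³
X̄ = 3203083.33 / 29750.00 = 107.67 mm
Ȳ = 1943666.67 / 29750.00 = 65.33 mm

X̄ = 107.67 mm, Ȳ = 65.33 mm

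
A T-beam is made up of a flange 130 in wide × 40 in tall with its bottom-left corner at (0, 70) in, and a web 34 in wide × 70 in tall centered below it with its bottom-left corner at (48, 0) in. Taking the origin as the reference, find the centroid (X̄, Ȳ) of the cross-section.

X̄ = 65.00 in, Ȳ = 72.73 in

web: A = 34 × 70 = 2380.00, centroid at (65.00, 35.00).
flange: A = 130 × 40 = 5200.00, centroid at (65.00, 90.00).
ΣA = 7580.00 in²
ΣAX̄ = (2380.00)(65.00) + (5200.00)(65.00) = 492700.00 in³
ΣAȲ = (2380.00)(35.00) + (5200.00)(90.00) = 551300.00 in³
X̄ = 492700.00 / 7580.00 = 65.00 in
Ȳ = 551300.00 / 7580.00 = 72.73 in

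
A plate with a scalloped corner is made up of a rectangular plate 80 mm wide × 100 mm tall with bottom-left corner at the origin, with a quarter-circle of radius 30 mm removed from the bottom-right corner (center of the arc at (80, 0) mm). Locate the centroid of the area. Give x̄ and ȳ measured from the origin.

plate: A = 80 × 100 = 8000.00, centroid at (40.00, 50.00).
removed quarter-circle: A = −¼π·30² = -706.86, centroid at (67.27, 12.73).
ΣA = 7293.14 mm²
ΣAx̄ = (8000.00)(40.00) + (-706.86)(67.27) = 272451.33 mm³
ΣAȳ = (8000.00)(50.00) + (-706.86)(12.73) = 391000.00 mm³
x̄ = 272451.33 / 7293.14 = 37.36 mm
ȳ = 391000.00 / 7293.14 = 53.61 mm

x̄ = 37.36 mm, ȳ = 53.61 mm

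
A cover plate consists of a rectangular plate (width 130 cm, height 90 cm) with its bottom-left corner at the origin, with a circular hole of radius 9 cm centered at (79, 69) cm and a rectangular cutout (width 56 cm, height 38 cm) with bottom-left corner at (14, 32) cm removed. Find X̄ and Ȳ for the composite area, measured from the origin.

X̄ = 69.87 cm, Ȳ = 42.97 cm

Part | A | x̄ᵢ | ȳᵢ | A·x̄ᵢ | A·ȳᵢ
plate | 11700.00 | 65.00 | 45.00 | 760500.00 | 526500.00
hole 1 | -254.47 | 79.00 | 69.00 | -20103.05 | -17558.36
hole 2 | -2128.00 | 42.00 | 51.00 | -89376.00 | -108528.00
Σ | 9317.53 |  |  | 651020.95 | 400413.64
X̄ = 651020.95 / 9317.53 = 69.87 cm
Ȳ = 400413.64 / 9317.53 = 42.97 cm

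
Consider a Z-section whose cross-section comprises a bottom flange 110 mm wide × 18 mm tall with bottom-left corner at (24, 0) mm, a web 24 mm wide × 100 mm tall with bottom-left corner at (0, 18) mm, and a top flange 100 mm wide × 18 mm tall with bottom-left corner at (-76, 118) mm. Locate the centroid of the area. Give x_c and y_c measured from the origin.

x_c = 22.40 mm, y_c = 66.28 mm

bottom flange: A = 110 × 18 = 1980.00, centroid at (79.00, 9.00).
web: A = 24 × 100 = 2400.00, centroid at (12.00, 68.00).
top flange: A = 100 × 18 = 1800.00, centroid at (-26.00, 127.00).
ΣA = 6180.00 mm²
ΣAx_c = (1980.00)(79.00) + (2400.00)(12.00) + (1800.00)(-26.00) = 138420.00 mm³
ΣAy_c = (1980.00)(9.00) + (2400.00)(68.00) + (1800.00)(127.00) = 409620.00 mm³
x_c = 138420.00 / 6180.00 = 22.40 mm
y_c = 409620.00 / 6180.00 = 66.28 mm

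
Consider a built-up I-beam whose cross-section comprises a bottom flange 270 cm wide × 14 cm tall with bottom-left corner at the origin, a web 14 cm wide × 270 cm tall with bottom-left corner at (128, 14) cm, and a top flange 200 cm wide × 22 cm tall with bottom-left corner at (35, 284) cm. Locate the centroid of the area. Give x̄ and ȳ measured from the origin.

x̄ = 135.00 cm, ȳ = 157.83 cm

Part | A | x̄ᵢ | ȳᵢ | A·x̄ᵢ | A·ȳᵢ
bottom flange | 3780.00 | 135.00 | 7.00 | 510300.00 | 26460.00
web | 3780.00 | 135.00 | 149.00 | 510300.00 | 563220.00
top flange | 4400.00 | 135.00 | 295.00 | 594000.00 | 1298000.00
Σ | 11960.00 |  |  | 1614600.00 | 1887680.00
x̄ = 1614600.00 / 11960.00 = 135.00 cm
ȳ = 1887680.00 / 11960.00 = 157.83 cm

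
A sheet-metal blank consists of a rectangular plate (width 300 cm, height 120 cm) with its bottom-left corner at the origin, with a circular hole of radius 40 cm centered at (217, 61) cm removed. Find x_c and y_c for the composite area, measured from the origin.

x_c = 139.13 cm, y_c = 59.84 cm

Part | A | x̄ᵢ | ȳᵢ | A·x̄ᵢ | A·ȳᵢ
plate | 36000.00 | 150.00 | 60.00 | 5400000.00 | 2160000.00
hole | -5026.55 | 217.00 | 61.00 | -1090760.97 | -306619.44
Σ | 30973.45 |  |  | 4309239.03 | 1853380.56
x_c = 4309239.03 / 30973.45 = 139.13 cm
y_c = 1853380.56 / 30973.45 = 59.84 cm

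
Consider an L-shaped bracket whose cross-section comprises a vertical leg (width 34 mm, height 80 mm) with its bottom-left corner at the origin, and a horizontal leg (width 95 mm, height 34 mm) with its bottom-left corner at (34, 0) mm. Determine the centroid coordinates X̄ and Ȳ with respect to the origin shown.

vertical leg: A = 34 × 80 = 2720.00, centroid at (17.00, 40.00).
horizontal leg: A = 95 × 34 = 3230.00, centroid at (81.50, 17.00).
ΣA = 5950.00 mm², ΣAX̄ = 309485.00 mm³, ΣAȲ = 163710.00 mm³.
X̄ = 309485.00/5950.00 = 52.01 mm; Ȳ = 163710.00/5950.00 = 27.51 mm.

X̄ = 52.01 mm, Ȳ = 27.51 mm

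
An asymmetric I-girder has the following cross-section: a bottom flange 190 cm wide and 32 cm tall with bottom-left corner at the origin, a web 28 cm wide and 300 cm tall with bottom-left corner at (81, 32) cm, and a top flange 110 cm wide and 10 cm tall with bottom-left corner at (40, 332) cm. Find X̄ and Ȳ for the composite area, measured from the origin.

Part | A | x̄ᵢ | ȳᵢ | A·x̄ᵢ | A·ȳᵢ
bottom flange | 6080.00 | 95.00 | 16.00 | 577600.00 | 97280.00
web | 8400.00 | 95.00 | 182.00 | 798000.00 | 1528800.00
top flange | 1100.00 | 95.00 | 337.00 | 104500.00 | 370700.00
Σ | 15580.00 |  |  | 1480100.00 | 1996780.00
X̄ = 1480100.00 / 15580.00 = 95.00 cm
Ȳ = 1996780.00 / 15580.00 = 128.16 cm

X̄ = 95.00 cm, Ȳ = 128.16 cm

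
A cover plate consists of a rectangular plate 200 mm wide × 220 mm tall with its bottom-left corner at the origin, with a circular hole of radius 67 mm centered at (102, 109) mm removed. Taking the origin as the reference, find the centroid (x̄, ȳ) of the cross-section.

plate: A = 200 × 220 = 44000.00, centroid at (100.00, 110.00).
hole: A = −π·67² = -14102.61, centroid at (102.00, 109.00).
ΣA = 29897.39 mm², ΣAx̄ = 2961533.84 mm³, ΣAȳ = 3302815.57 mm³.
x̄ = 2961533.84/29897.39 = 99.06 mm; ȳ = 3302815.57/29897.39 = 110.47 mm.

x̄ = 99.06 mm, ȳ = 110.47 mm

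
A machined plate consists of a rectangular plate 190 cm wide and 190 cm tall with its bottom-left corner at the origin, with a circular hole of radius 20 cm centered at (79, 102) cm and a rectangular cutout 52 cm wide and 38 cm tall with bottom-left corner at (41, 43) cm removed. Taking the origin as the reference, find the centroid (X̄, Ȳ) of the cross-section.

plate: A = 190 × 190 = 36100.00, centroid at (95.00, 95.00).
hole 1: A = −π·20² = -1256.64, centroid at (79.00, 102.00).
hole 2: A = −(52 × 38) = -1976.00, centroid at (67.00, 62.00).
ΣA = 32867.36 cm², ΣAX̄ = 3197833.67 cm³, ΣAȲ = 3178811.02 cm³.
X̄ = 3197833.67/32867.36 = 97.30 cm; Ȳ = 3178811.02/32867.36 = 96.72 cm.

X̄ = 97.30 cm, Ȳ = 96.72 cm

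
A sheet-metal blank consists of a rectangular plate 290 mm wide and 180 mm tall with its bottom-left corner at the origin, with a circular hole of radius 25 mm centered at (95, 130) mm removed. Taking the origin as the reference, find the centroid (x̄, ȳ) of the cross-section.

plate: A = 290 × 180 = 52200.00, centroid at (145.00, 90.00).
hole: A = −π·25² = -1963.50, centroid at (95.00, 130.00).
ΣA = 50236.50 mm²
ΣAx̄ = (52200.00)(145.00) + (-1963.50)(95.00) = 7382467.94 mm³
ΣAȳ = (52200.00)(90.00) + (-1963.50)(130.00) = 4442745.60 mm³
x̄ = 7382467.94 / 50236.50 = 146.95 mm
ȳ = 4442745.60 / 50236.50 = 88.44 mm

x̄ = 146.95 mm, ȳ = 88.44 mm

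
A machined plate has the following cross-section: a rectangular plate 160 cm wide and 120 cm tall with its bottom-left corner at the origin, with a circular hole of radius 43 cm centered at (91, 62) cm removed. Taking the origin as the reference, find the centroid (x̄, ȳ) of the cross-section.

plate: A = 160 × 120 = 19200.00, centroid at (80.00, 60.00).
hole: A = −π·43² = -5808.80, centroid at (91.00, 62.00).
ΣA = 13391.20 cm²
ΣAx̄ = (19200.00)(80.00) + (-5808.80)(91.00) = 1007398.76 cm³
ΣAȳ = (19200.00)(60.00) + (-5808.80)(62.00) = 791854.10 cm³
x̄ = 1007398.76 / 13391.20 = 75.23 cm
ȳ = 791854.10 / 13391.20 = 59.13 cm

x̄ = 75.23 cm, ȳ = 59.13 cm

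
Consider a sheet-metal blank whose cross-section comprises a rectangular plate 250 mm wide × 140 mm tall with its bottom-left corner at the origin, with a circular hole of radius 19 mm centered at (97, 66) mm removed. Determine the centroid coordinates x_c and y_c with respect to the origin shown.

plate: A = 250 × 140 = 35000.00, centroid at (125.00, 70.00).
hole: A = −π·19² = -1134.11, centroid at (97.00, 66.00).
ΣA = 33865.89 mm²
ΣAx_c = (35000.00)(125.00) + (-1134.11)(97.00) = 4264990.85 mm³
ΣAy_c = (35000.00)(70.00) + (-1134.11)(66.00) = 2375148.41 mm³
x_c = 4264990.85 / 33865.89 = 125.94 mm
y_c = 2375148.41 / 33865.89 = 70.13 mm

x_c = 125.94 mm, y_c = 70.13 mm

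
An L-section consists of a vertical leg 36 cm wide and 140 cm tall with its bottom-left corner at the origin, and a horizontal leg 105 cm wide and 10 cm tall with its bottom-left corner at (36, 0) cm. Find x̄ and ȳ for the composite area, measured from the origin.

x̄ = 30.16 cm, ȳ = 58.79 cm

Part | A | x̄ᵢ | ȳᵢ | A·x̄ᵢ | A·ȳᵢ
vertical leg | 5040.00 | 18.00 | 70.00 | 90720.00 | 352800.00
horizontal leg | 1050.00 | 88.50 | 5.00 | 92925.00 | 5250.00
Σ | 6090.00 |  |  | 183645.00 | 358050.00
x̄ = 183645.00 / 6090.00 = 30.16 cm
ȳ = 358050.00 / 6090.00 = 58.79 cm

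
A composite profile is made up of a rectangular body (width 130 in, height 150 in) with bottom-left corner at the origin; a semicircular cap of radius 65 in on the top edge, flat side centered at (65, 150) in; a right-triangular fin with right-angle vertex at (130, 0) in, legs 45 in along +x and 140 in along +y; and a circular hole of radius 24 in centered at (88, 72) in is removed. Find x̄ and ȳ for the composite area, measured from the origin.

x̄ = 72.66 in, ȳ = 96.73 in

rectangular body: A = 130 × 150 = 19500.00, centroid at (65.00, 75.00).
semicircular top: A = ½π·65² = 6636.61, centroid at (65.00, 177.59).
triangular fin: A = ½·45·140 = 3150.00, centroid at (145.00, 46.67).
hole: A = −π·24² = -1809.56, centroid at (88.00, 72.00).
ΣA = 27477.06 in²
ΣAx̄ = (19500.00)(65.00) + (6636.61)(65.00) + (3150.00)(145.00) + (-1809.56)(88.00) = 1996388.89 in³
ΣAȳ = (19500.00)(75.00) + (6636.61)(177.59) + (3150.00)(46.67) + (-1809.56)(72.00) = 2657787.37 in³
x̄ = 1996388.89 / 27477.06 = 72.66 in
ȳ = 2657787.37 / 27477.06 = 96.73 in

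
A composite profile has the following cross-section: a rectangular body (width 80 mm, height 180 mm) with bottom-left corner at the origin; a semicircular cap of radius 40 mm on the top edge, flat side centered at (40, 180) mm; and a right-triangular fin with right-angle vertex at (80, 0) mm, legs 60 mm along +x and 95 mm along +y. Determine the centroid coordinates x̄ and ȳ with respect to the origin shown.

rectangular body: A = 80 × 180 = 14400.00, centroid at (40.00, 90.00).
semicircular top: A = ½π·40² = 2513.27, centroid at (40.00, 196.98).
triangular fin: A = ½·60·95 = 2850.00, centroid at (100.00, 31.67).
ΣA = 19763.27 mm², ΣAx̄ = 961530.96 mm³, ΣAȳ = 1881306.01 mm³.
x̄ = 961530.96/19763.27 = 48.65 mm; ȳ = 1881306.01/19763.27 = 95.19 mm.

x̄ = 48.65 mm, ȳ = 95.19 mm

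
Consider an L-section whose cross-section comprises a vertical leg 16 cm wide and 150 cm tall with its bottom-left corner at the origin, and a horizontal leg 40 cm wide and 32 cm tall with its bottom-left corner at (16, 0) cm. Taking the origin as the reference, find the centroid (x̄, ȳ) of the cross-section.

x̄ = 17.74 cm, ȳ = 54.48 cm

vertical leg: A = 16 × 150 = 2400.00, centroid at (8.00, 75.00).
horizontal leg: A = 40 × 32 = 1280.00, centroid at (36.00, 16.00).
ΣA = 3680.00 cm², ΣAx̄ = 65280.00 cm³, ΣAȳ = 200480.00 cm³.
x̄ = 65280.00/3680.00 = 17.74 cm; ȳ = 200480.00/3680.00 = 54.48 cm.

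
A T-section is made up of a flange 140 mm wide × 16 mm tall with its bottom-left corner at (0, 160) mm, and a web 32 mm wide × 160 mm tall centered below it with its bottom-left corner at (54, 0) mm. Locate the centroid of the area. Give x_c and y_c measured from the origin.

x_c = 70.00 mm, y_c = 106.78 mm

Part | A | x̄ᵢ | ȳᵢ | A·x̄ᵢ | A·ȳᵢ
web | 5120.00 | 70.00 | 80.00 | 358400.00 | 409600.00
flange | 2240.00 | 70.00 | 168.00 | 156800.00 | 376320.00
Σ | 7360.00 |  |  | 515200.00 | 785920.00
x_c = 515200.00 / 7360.00 = 70.00 mm
y_c = 785920.00 / 7360.00 = 106.78 mm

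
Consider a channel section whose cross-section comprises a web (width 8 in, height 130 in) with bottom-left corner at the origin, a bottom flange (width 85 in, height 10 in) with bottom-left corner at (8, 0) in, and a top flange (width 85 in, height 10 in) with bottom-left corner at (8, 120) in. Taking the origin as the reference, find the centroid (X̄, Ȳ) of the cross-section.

Part | A | x̄ᵢ | ȳᵢ | A·x̄ᵢ | A·ȳᵢ
web | 1040.00 | 4.00 | 65.00 | 4160.00 | 67600.00
bottom flange | 850.00 | 50.50 | 5.00 | 42925.00 | 4250.00
top flange | 850.00 | 50.50 | 125.00 | 42925.00 | 106250.00
Σ | 2740.00 |  |  | 90010.00 | 178100.00
X̄ = 90010.00 / 2740.00 = 32.85 in
Ȳ = 178100.00 / 2740.00 = 65.00 in

X̄ = 32.85 in, Ȳ = 65.00 in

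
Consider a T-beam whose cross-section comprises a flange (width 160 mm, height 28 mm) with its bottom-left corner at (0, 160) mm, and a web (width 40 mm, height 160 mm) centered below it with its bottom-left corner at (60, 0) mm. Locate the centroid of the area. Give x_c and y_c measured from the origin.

Part | A | x̄ᵢ | ȳᵢ | A·x̄ᵢ | A·ȳᵢ
web | 6400.00 | 80.00 | 80.00 | 512000.00 | 512000.00
flange | 4480.00 | 80.00 | 174.00 | 358400.00 | 779520.00
Σ | 10880.00 |  |  | 870400.00 | 1291520.00
x_c = 870400.00 / 10880.00 = 80.00 mm
y_c = 1291520.00 / 10880.00 = 118.71 mm

x_c = 80.00 mm, y_c = 118.71 mm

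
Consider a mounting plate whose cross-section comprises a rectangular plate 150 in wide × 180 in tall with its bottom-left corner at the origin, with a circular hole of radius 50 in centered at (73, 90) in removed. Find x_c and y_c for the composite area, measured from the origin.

plate: A = 150 × 180 = 27000.00, centroid at (75.00, 90.00).
hole: A = −π·50² = -7853.98, centroid at (73.00, 90.00).
ΣA = 19146.02 in²
ΣAx_c = (27000.00)(75.00) + (-7853.98)(73.00) = 1451659.34 in³
ΣAy_c = (27000.00)(90.00) + (-7853.98)(90.00) = 1723141.65 in³
x_c = 1451659.34 / 19146.02 = 75.82 in
y_c = 1723141.65 / 19146.02 = 90.00 in

x_c = 75.82 in, y_c = 90.00 in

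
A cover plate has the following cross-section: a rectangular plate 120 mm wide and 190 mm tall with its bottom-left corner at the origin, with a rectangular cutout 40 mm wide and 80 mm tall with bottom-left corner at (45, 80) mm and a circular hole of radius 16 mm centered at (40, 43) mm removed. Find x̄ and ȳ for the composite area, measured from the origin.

x̄ = 60.00 mm, ȳ = 92.97 mm

plate: A = 120 × 190 = 22800.00, centroid at (60.00, 95.00).
hole 1: A = −(40 × 80) = -3200.00, centroid at (65.00, 120.00).
hole 2: A = −π·16² = -804.25, centroid at (40.00, 43.00).
ΣA = 18795.75 mm²
ΣAx̄ = (22800.00)(60.00) + (-3200.00)(65.00) + (-804.25)(40.00) = 1127830.09 mm³
ΣAȳ = (22800.00)(95.00) + (-3200.00)(120.00) + (-804.25)(43.00) = 1747417.35 mm³
x̄ = 1127830.09 / 18795.75 = 60.00 mm
ȳ = 1747417.35 / 18795.75 = 92.97 mm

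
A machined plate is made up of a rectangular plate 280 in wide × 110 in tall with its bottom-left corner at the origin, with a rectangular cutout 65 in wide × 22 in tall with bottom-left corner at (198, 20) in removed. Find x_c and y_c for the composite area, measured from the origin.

Part | A | x̄ᵢ | ȳᵢ | A·x̄ᵢ | A·ȳᵢ
plate | 30800.00 | 140.00 | 55.00 | 4312000.00 | 1694000.00
hole | -1430.00 | 230.50 | 31.00 | -329615.00 | -44330.00
Σ | 29370.00 |  |  | 3982385.00 | 1649670.00
x_c = 3982385.00 / 29370.00 = 135.59 in
y_c = 1649670.00 / 29370.00 = 56.17 in

x_c = 135.59 in, y_c = 56.17 in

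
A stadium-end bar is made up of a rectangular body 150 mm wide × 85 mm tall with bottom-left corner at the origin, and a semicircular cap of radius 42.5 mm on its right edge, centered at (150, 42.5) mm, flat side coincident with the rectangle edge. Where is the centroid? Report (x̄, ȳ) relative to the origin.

x̄ = 91.94 mm, ȳ = 42.50 mm

rectangular body: A = 150 × 85 = 12750.00, centroid at (75.00, 42.50).
semicircular end: A = ½π·42.5² = 2837.25, centroid at (168.04, 42.50).
ΣA = 15587.25 mm²
ΣAx̄ = (12750.00)(75.00) + (2837.25)(168.04) = 1433014.71 mm³
ΣAȳ = (12750.00)(42.50) + (2837.25)(42.50) = 662458.16 mm³
x̄ = 1433014.71 / 15587.25 = 91.94 mm
ȳ = 662458.16 / 15587.25 = 42.50 mm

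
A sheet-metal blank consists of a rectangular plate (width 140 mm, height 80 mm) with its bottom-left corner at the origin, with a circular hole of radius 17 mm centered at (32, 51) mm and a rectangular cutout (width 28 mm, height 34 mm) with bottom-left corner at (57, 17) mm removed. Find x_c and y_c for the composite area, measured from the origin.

x_c = 73.59 mm, y_c = 39.54 mm

plate: A = 140 × 80 = 11200.00, centroid at (70.00, 40.00).
hole 1: A = −π·17² = -907.92, centroid at (32.00, 51.00).
hole 2: A = −(28 × 34) = -952.00, centroid at (71.00, 34.00).
ΣA = 9340.08 mm², ΣAx_c = 687354.55 mm³, ΣAy_c = 369328.07 mm³.
x_c = 687354.55/9340.08 = 73.59 mm; y_c = 369328.07/9340.08 = 39.54 mm.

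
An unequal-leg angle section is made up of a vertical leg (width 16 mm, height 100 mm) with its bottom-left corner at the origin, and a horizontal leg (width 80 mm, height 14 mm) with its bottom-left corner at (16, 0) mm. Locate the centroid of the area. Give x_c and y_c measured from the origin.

x_c = 27.76 mm, y_c = 32.29 mm

Part | A | x̄ᵢ | ȳᵢ | A·x̄ᵢ | A·ȳᵢ
vertical leg | 1600.00 | 8.00 | 50.00 | 12800.00 | 80000.00
horizontal leg | 1120.00 | 56.00 | 7.00 | 62720.00 | 7840.00
Σ | 2720.00 |  |  | 75520.00 | 87840.00
x_c = 75520.00 / 2720.00 = 27.76 mm
y_c = 87840.00 / 2720.00 = 32.29 mm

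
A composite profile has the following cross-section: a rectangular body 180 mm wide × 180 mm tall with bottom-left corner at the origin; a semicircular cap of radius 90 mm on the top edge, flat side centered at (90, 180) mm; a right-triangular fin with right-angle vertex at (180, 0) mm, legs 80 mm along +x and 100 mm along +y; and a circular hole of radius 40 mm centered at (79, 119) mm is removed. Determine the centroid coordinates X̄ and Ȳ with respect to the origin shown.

Part | A | x̄ᵢ | ȳᵢ | A·x̄ᵢ | A·ȳᵢ
rectangular body | 32400.00 | 90.00 | 90.00 | 2916000.00 | 2916000.00
semicircular top | 12723.45 | 90.00 | 218.20 | 1145110.52 | 2776221.04
triangular fin | 4000.00 | 206.67 | 33.33 | 826666.67 | 133333.33
hole | -5026.55 | 79.00 | 119.00 | -397097.31 | -598159.24
Σ | 44096.90 |  |  | 4490679.88 | 5227395.14
X̄ = 4490679.88 / 44096.90 = 101.84 mm
Ȳ = 5227395.14 / 44096.90 = 118.54 mm

X̄ = 101.84 mm, Ȳ = 118.54 mm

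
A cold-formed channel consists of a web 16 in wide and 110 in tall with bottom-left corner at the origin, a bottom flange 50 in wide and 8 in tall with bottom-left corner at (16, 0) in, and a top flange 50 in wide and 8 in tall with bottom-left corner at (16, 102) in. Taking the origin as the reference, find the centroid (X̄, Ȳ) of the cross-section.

X̄ = 18.31 in, Ȳ = 55.00 in

Part | A | x̄ᵢ | ȳᵢ | A·x̄ᵢ | A·ȳᵢ
web | 1760.00 | 8.00 | 55.00 | 14080.00 | 96800.00
bottom flange | 400.00 | 41.00 | 4.00 | 16400.00 | 1600.00
top flange | 400.00 | 41.00 | 106.00 | 16400.00 | 42400.00
Σ | 2560.00 |  |  | 46880.00 | 140800.00
X̄ = 46880.00 / 2560.00 = 18.31 in
Ȳ = 140800.00 / 2560.00 = 55.00 in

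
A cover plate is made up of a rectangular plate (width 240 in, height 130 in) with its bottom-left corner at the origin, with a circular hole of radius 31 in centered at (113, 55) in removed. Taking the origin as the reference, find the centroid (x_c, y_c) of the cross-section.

x_c = 120.75 in, y_c = 66.07 in

plate: A = 240 × 130 = 31200.00, centroid at (120.00, 65.00).
hole: A = −π·31² = -3019.07, centroid at (113.00, 55.00).
ΣA = 28180.93 in², ΣAx_c = 3402845.03 in³, ΣAy_c = 1861951.12 in³.
x_c = 3402845.03/28180.93 = 120.75 in; y_c = 1861951.12/28180.93 = 66.07 in.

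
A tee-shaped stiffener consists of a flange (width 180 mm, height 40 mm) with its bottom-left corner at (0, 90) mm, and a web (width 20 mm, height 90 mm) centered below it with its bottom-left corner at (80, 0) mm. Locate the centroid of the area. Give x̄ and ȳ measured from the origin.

web: A = 20 × 90 = 1800.00, centroid at (90.00, 45.00).
flange: A = 180 × 40 = 7200.00, centroid at (90.00, 110.00).
ΣA = 9000.00 mm²
ΣAx̄ = (1800.00)(90.00) + (7200.00)(90.00) = 810000.00 mm³
ΣAȳ = (1800.00)(45.00) + (7200.00)(110.00) = 873000.00 mm³
x̄ = 810000.00 / 9000.00 = 90.00 mm
ȳ = 873000.00 / 9000.00 = 97.00 mm

x̄ = 90.00 mm, ȳ = 97.00 mm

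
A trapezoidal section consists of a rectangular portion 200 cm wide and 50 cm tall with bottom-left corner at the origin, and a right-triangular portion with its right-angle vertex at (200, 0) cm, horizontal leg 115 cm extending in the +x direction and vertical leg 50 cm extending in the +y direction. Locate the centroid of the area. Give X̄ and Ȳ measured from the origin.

rectangular portion: A = 200 × 50 = 10000.00, centroid at (100.00, 25.00).
triangular portion: A = ½·115·50 = 2875.00, centroid at (238.33, 16.67).
ΣA = 12875.00 cm²
ΣAX̄ = (10000.00)(100.00) + (2875.00)(238.33) = 1685208.33 cm³
ΣAȲ = (10000.00)(25.00) + (2875.00)(16.67) = 297916.67 cm³
X̄ = 1685208.33 / 12875.00 = 130.89 cm
Ȳ = 297916.67 / 12875.00 = 23.14 cm

X̄ = 130.89 cm, Ȳ = 23.14 cm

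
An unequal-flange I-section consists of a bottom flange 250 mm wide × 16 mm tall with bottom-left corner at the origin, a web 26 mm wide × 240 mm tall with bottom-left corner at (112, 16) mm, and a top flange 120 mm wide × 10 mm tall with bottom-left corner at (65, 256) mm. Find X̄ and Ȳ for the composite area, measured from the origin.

Part | A | x̄ᵢ | ȳᵢ | A·x̄ᵢ | A·ȳᵢ
bottom flange | 4000.00 | 125.00 | 8.00 | 500000.00 | 32000.00
web | 6240.00 | 125.00 | 136.00 | 780000.00 | 848640.00
top flange | 1200.00 | 125.00 | 261.00 | 150000.00 | 313200.00
Σ | 11440.00 |  |  | 1430000.00 | 1193840.00
X̄ = 1430000.00 / 11440.00 = 125.00 mm
Ȳ = 1193840.00 / 11440.00 = 104.36 mm

X̄ = 125.00 mm, Ȳ = 104.36 mm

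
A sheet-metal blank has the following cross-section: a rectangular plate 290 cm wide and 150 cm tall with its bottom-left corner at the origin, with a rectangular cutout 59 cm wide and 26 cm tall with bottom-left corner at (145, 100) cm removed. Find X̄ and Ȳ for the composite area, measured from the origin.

plate: A = 290 × 150 = 43500.00, centroid at (145.00, 75.00).
hole: A = −(59 × 26) = -1534.00, centroid at (174.50, 113.00).
ΣA = 41966.00 cm², ΣAX̄ = 6039817.00 cm³, ΣAȲ = 3089158.00 cm³.
X̄ = 6039817.00/41966.00 = 143.92 cm; Ȳ = 3089158.00/41966.00 = 73.61 cm.

X̄ = 143.92 cm, Ȳ = 73.61 cm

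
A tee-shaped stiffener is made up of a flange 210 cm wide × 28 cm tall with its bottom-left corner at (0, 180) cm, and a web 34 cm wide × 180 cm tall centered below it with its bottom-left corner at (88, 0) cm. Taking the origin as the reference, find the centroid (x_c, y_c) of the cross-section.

Part | A | x̄ᵢ | ȳᵢ | A·x̄ᵢ | A·ȳᵢ
web | 6120.00 | 105.00 | 90.00 | 642600.00 | 550800.00
flange | 5880.00 | 105.00 | 194.00 | 617400.00 | 1140720.00
Σ | 12000.00 |  |  | 1260000.00 | 1691520.00
x_c = 1260000.00 / 12000.00 = 105.00 cm
y_c = 1691520.00 / 12000.00 = 140.96 cm

x_c = 105.00 cm, y_c = 140.96 cm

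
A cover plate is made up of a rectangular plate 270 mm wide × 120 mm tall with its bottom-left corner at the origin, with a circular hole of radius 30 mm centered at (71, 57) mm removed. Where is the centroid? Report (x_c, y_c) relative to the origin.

plate: A = 270 × 120 = 32400.00, centroid at (135.00, 60.00).
hole: A = −π·30² = -2827.43, centroid at (71.00, 57.00).
ΣA = 29572.57 mm², ΣAx_c = 4173252.23 mm³, ΣAy_c = 1782836.30 mm³.
x_c = 4173252.23/29572.57 = 141.12 mm; y_c = 1782836.30/29572.57 = 60.29 mm.

x_c = 141.12 mm, y_c = 60.29 mm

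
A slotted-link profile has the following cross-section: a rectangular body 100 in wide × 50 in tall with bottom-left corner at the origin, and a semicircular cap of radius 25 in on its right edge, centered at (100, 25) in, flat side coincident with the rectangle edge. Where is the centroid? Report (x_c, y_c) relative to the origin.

rectangular body: A = 100 × 50 = 5000.00, centroid at (50.00, 25.00).
semicircular end: A = ½π·25² = 981.75, centroid at (110.61, 25.00).
ΣA = 5981.75 in², ΣAx_c = 358591.44 in³, ΣAy_c = 149543.69 in³.
x_c = 358591.44/5981.75 = 59.95 in; y_c = 149543.69/5981.75 = 25.00 in.

x_c = 59.95 in, y_c = 25.00 in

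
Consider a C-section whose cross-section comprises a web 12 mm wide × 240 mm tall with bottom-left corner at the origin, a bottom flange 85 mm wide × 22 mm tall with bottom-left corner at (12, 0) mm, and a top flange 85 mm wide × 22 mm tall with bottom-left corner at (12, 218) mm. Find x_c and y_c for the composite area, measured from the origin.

x_c = 33.40 mm, y_c = 120.00 mm

web: A = 12 × 240 = 2880.00, centroid at (6.00, 120.00).
bottom flange: A = 85 × 22 = 1870.00, centroid at (54.50, 11.00).
top flange: A = 85 × 22 = 1870.00, centroid at (54.50, 229.00).
ΣA = 6620.00 mm², ΣAx_c = 221110.00 mm³, ΣAy_c = 794400.00 mm³.
x_c = 221110.00/6620.00 = 33.40 mm; y_c = 794400.00/6620.00 = 120.00 mm.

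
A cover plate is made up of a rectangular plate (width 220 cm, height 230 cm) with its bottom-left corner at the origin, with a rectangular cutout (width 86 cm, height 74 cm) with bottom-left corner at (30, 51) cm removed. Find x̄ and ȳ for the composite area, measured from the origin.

x̄ = 115.32 cm, ȳ = 118.88 cm

Part | A | x̄ᵢ | ȳᵢ | A·x̄ᵢ | A·ȳᵢ
plate | 50600.00 | 110.00 | 115.00 | 5566000.00 | 5819000.00
hole | -6364.00 | 73.00 | 88.00 | -464572.00 | -560032.00
Σ | 44236.00 |  |  | 5101428.00 | 5258968.00
x̄ = 5101428.00 / 44236.00 = 115.32 cm
ȳ = 5258968.00 / 44236.00 = 118.88 cm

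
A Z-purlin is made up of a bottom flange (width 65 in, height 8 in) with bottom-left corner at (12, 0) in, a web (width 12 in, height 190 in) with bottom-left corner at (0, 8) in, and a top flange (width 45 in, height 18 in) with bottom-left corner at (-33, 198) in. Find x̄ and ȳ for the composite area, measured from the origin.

bottom flange: A = 65 × 8 = 520.00, centroid at (44.50, 4.00).
web: A = 12 × 190 = 2280.00, centroid at (6.00, 103.00).
top flange: A = 45 × 18 = 810.00, centroid at (-10.50, 207.00).
ΣA = 3610.00 in², ΣAx̄ = 28315.00 in³, ΣAȳ = 404590.00 in³.
x̄ = 28315.00/3610.00 = 7.84 in; ȳ = 404590.00/3610.00 = 112.07 in.

x̄ = 7.84 in, ȳ = 112.07 in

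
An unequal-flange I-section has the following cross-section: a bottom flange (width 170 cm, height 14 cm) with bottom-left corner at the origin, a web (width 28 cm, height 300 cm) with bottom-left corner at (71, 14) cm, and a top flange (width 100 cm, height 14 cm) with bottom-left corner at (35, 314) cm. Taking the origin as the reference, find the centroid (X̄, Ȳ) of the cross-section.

bottom flange: A = 170 × 14 = 2380.00, centroid at (85.00, 7.00).
web: A = 28 × 300 = 8400.00, centroid at (85.00, 164.00).
top flange: A = 100 × 14 = 1400.00, centroid at (85.00, 321.00).
ΣA = 12180.00 cm²
ΣAX̄ = (2380.00)(85.00) + (8400.00)(85.00) + (1400.00)(85.00) = 1035300.00 cm³
ΣAȲ = (2380.00)(7.00) + (8400.00)(164.00) + (1400.00)(321.00) = 1843660.00 cm³
X̄ = 1035300.00 / 12180.00 = 85.00 cm
Ȳ = 1843660.00 / 12180.00 = 151.37 cm

X̄ = 85.00 cm, Ȳ = 151.37 cm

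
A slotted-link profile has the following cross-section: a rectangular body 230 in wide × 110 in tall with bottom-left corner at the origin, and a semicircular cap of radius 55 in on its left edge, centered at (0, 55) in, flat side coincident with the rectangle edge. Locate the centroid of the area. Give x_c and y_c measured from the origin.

Part | A | x̄ᵢ | ȳᵢ | A·x̄ᵢ | A·ȳᵢ
rectangular body | 25300.00 | 115.00 | 55.00 | 2909500.00 | 1391500.00
semicircular end | 4751.66 | -23.34 | 55.00 | -110916.67 | 261341.24
Σ | 30051.66 |  |  | 2798583.33 | 1652841.24
x_c = 2798583.33 / 30051.66 = 93.13 in
y_c = 1652841.24 / 30051.66 = 55.00 in

x_c = 93.13 in, y_c = 55.00 in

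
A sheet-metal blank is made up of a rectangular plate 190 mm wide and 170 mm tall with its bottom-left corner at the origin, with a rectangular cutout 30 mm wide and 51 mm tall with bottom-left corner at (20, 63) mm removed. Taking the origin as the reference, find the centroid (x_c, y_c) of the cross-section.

plate: A = 190 × 170 = 32300.00, centroid at (95.00, 85.00).
hole: A = −(30 × 51) = -1530.00, centroid at (35.00, 88.50).
ΣA = 30770.00 mm²
ΣAx_c = (32300.00)(95.00) + (-1530.00)(35.00) = 3014950.00 mm³
ΣAy_c = (32300.00)(85.00) + (-1530.00)(88.50) = 2610095.00 mm³
x_c = 3014950.00 / 30770.00 = 97.98 mm
y_c = 2610095.00 / 30770.00 = 84.83 mm

x_c = 97.98 mm, y_c = 84.83 mm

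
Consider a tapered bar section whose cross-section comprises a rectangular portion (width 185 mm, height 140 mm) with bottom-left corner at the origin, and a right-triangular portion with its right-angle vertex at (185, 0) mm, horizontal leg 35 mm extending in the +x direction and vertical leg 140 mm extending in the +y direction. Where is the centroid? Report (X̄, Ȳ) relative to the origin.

rectangular portion: A = 185 × 140 = 25900.00, centroid at (92.50, 70.00).
triangular portion: A = ½·35·140 = 2450.00, centroid at (196.67, 46.67).
ΣA = 28350.00 mm²
ΣAX̄ = (25900.00)(92.50) + (2450.00)(196.67) = 2877583.33 mm³
ΣAȲ = (25900.00)(70.00) + (2450.00)(46.67) = 1927333.33 mm³
X̄ = 2877583.33 / 28350.00 = 101.50 mm
Ȳ = 1927333.33 / 28350.00 = 67.98 mm

X̄ = 101.50 mm, Ȳ = 67.98 mm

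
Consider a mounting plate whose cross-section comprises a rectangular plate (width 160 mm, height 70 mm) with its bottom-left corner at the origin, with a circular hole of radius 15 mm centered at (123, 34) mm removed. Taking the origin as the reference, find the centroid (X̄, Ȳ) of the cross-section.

X̄ = 77.10 mm, Ȳ = 35.07 mm

plate: A = 160 × 70 = 11200.00, centroid at (80.00, 35.00).
hole: A = −π·15² = -706.86, centroid at (123.00, 34.00).
ΣA = 10493.14 mm²
ΣAX̄ = (11200.00)(80.00) + (-706.86)(123.00) = 809056.42 mm³
ΣAȲ = (11200.00)(35.00) + (-706.86)(34.00) = 367966.82 mm³
X̄ = 809056.42 / 10493.14 = 77.10 mm
Ȳ = 367966.82 / 10493.14 = 35.07 mm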